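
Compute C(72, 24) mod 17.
0

Using Lucas' theorem:
Write n=72 and k=24 in base 17:
n in base 17: [4, 4]
k in base 17: [1, 7]
C(72,24) mod 17 = ∏ C(n_i, k_i) mod 17
Digit binomials (mod 17): C(4,1) = 4; C(4,7) = 0 (k_i > n_i)
Product: 4 × 0 = 0 ≡ 0 (mod 17)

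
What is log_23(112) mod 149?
14

Baby-step giant-step with step n = ⌈√149⌉ = 13.
Baby steps 23^j mod 149 (j:value) for j=0..12: 0:1, 1:23, 2:82, 3:98, 4:19, 5:139, 6:68, 7:74, 8:63, 9:108, 10:100, 11:65, 12:5.
Giant-step multiplier: 23^(-13) ≡ 23^(148-13) = 23^135 ≡ 92 (mod 149).
Giant steps γ_i = 112·92^i mod 149: γ_0=112, γ_1=23 (in table at j=1).
x = i·n + j = 1·13 + 1 = 14.
Check: 23^14 ≡ 112 (mod 149).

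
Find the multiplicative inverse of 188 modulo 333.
62

gcd(188, 333) = 1, so the inverse exists.
Extended Euclidean algorithm on (333, 188):
333 = 1 × 188 + 145  ⟹  145 = (1)·333 + (-1)·188
188 = 1 × 145 + 43  ⟹  43 = (-1)·333 + (2)·188
145 = 3 × 43 + 16  ⟹  16 = (4)·333 + (-7)·188
43 = 2 × 16 + 11  ⟹  11 = (-9)·333 + (16)·188
16 = 1 × 11 + 5  ⟹  5 = (13)·333 + (-23)·188
11 = 2 × 5 + 1  ⟹  1 = (-35)·333 + (62)·188
So (62)·188 ≡ 1 (mod 333), i.e. 188^(-1) ≡ 62 (mod 333).
Check: 188 × 62 = 11656 ≡ 1 (mod 333)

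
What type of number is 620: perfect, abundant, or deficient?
abundant

Proper divisors of 620: sum = 1 + 2 + 4 + 5 + 10 + 20 + 31 + 62 + 124 + 155 + 310 = 724
Since 724 > 620, 620 is abundant.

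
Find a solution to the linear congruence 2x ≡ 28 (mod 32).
x ≡ 14 (mod 16)

gcd(2, 32) = 2, which divides 28, so solutions exist.
Divide through by 2: x ≡ 14 (mod 16).
The coefficient of x is now 1, so x ≡ 14 (mod 16).
Check: 2 × 14 = 28 ≡ 28 (mod 32).
x ≡ 14 (mod 16), giving 2 solutions mod 32.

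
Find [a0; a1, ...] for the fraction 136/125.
[1; 11, 2, 1, 3]

Euclidean algorithm steps:
136 = 1 × 125 + 11
125 = 11 × 11 + 4
11 = 2 × 4 + 3
4 = 1 × 3 + 1
3 = 3 × 1 + 0
Continued fraction: [1; 11, 2, 1, 3]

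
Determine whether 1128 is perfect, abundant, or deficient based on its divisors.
abundant

Proper divisors of 1128: sum = 1 + 2 + 3 + 4 + 6 + 8 + 12 + 24 + 47 + 94 + 141 + 188 + 282 + 376 + 564 = 1752
Since 1752 > 1128, 1128 is abundant.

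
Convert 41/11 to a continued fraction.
[3; 1, 2, 1, 2]

Euclidean algorithm steps:
41 = 3 × 11 + 8
11 = 1 × 8 + 3
8 = 2 × 3 + 2
3 = 1 × 2 + 1
2 = 2 × 1 + 0
Continued fraction: [3; 1, 2, 1, 2]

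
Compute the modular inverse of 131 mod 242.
109

gcd(131, 242) = 1, so the inverse exists.
Extended Euclidean algorithm on (242, 131):
242 = 1 × 131 + 111  ⟹  111 = (1)·242 + (-1)·131
131 = 1 × 111 + 20  ⟹  20 = (-1)·242 + (2)·131
111 = 5 × 20 + 11  ⟹  11 = (6)·242 + (-11)·131
20 = 1 × 11 + 9  ⟹  9 = (-7)·242 + (13)·131
11 = 1 × 9 + 2  ⟹  2 = (13)·242 + (-24)·131
9 = 4 × 2 + 1  ⟹  1 = (-59)·242 + (109)·131
So (109)·131 ≡ 1 (mod 242), i.e. 131^(-1) ≡ 109 (mod 242).
Check: 131 × 109 = 14279 ≡ 1 (mod 242)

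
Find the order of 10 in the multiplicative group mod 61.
60

61 is prime, so ord(10) divides φ(61) = 60.
Divisors of 60: 1, 2, 3, 4, 5, 6, 10, 12, 15, 20, 30, 60.
Repeated squaring: 10^1 ≡ 10, 10^2 ≡ 39, 10^4 ≡ 57, 10^8 ≡ 16, 10^16 ≡ 12, 10^32 ≡ 22 (mod 61).
Test 10^d mod 61 for each divisor d in increasing order:
10^1 ≡ 10
10^2 ≡ 39
10^3 = 10^2·10^1 ≡ 24
10^4 ≡ 57
10^5 = 10^4·10^1 ≡ 21
10^6 = 10^4·10^2 ≡ 27
10^10 = 10^8·10^2 ≡ 14
10^12 = 10^8·10^4 ≡ 58
10^15 = 10^8·10^4·10^2·10^1 ≡ 50
10^20 = 10^16·10^4 ≡ 13
10^30 = 10^16·10^8·10^4·10^2 ≡ 60
10^60 = 10^32·10^16·10^8·10^4 ≡ 1  ← first divisor giving 1
The order is 60.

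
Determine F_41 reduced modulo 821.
40

Matrix identity: Q^n = [[F_(n+1), F_n], [F_n, F_(n-1)]] with Q = [[1,1],[1,0]].
n = 41 = 101001₂. Square-and-multiply, entries mod 821:
Q^1 = [[1,1],[1,0]]
Q^2 = (Q^1)² = [[2,1],[1,1]]
Q^5 = (Q^2)²·Q = [[8,5],[5,3]]
Q^10 = (Q^5)² = [[89,55],[55,34]]
Q^20 = (Q^10)² = [[273,197],[197,76]]
Q^41 = (Q^20)²·Q = [[650,40],[40,610]]
F_41 mod 821 = Q^41[0][1] = 40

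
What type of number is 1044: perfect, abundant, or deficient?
abundant

Proper divisors of 1044: sum = 1 + 2 + 3 + 4 + 6 + 9 + 12 + 18 + ... + 174 + 261 + 348 + 522 (17 divisors) = 1686
Since 1686 > 1044, 1044 is abundant.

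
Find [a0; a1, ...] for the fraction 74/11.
[6; 1, 2, 1, 2]

Euclidean algorithm steps:
74 = 6 × 11 + 8
11 = 1 × 8 + 3
8 = 2 × 3 + 2
3 = 1 × 2 + 1
2 = 2 × 1 + 0
Continued fraction: [6; 1, 2, 1, 2]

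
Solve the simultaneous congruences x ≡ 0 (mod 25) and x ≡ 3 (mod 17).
275

Using Chinese Remainder Theorem:
M = 25 × 17 = 425
M1 = 17, M2 = 25
y1 = 17^(-1) mod 25 = 3
y2 = 25^(-1) mod 17 = 15
x = (0×17×3 + 3×25×15) mod 425 = 275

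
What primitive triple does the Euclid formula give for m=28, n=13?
(615, 728, 953)

Euclid's formula: a = m² - n², b = 2mn, c = m² + n²
m = 28, n = 13
a = 28² - 13² = 784 - 169 = 615
b = 2 × 28 × 13 = 728
c = 28² + 13² = 784 + 169 = 953
Verification: 615² + 728² = 378225 + 529984 = 908209 = 953² ✓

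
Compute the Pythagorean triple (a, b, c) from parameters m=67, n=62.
(645, 8308, 8333)

Euclid's formula: a = m² - n², b = 2mn, c = m² + n²
m = 67, n = 62
a = 67² - 62² = 4489 - 3844 = 645
b = 2 × 67 × 62 = 8308
c = 67² + 62² = 4489 + 3844 = 8333
Verification: 645² + 8308² = 416025 + 69022864 = 69438889 = 8333² ✓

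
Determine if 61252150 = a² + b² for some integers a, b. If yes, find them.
Not possible

Factorization: 61252150 = 2 × 5^2 × 107^3
By Fermat: n is sum of two squares iff every prime p ≡ 3 (mod 4) appears to even power.
Prime(s) ≡ 3 (mod 4) with odd exponent: [(107, 3)]
Therefore 61252150 cannot be expressed as a² + b².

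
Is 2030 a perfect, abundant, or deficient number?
abundant

Proper divisors of 2030: sum = 1 + 2 + 5 + 7 + 10 + 14 + 29 + 35 + 58 + 70 + 145 + 203 + 290 + 406 + 1015 = 2290
Since 2290 > 2030, 2030 is abundant.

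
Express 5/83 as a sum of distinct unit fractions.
1/17 + 1/706 + 1/996166

Greedy algorithm:
5/83: ceiling(83/5) = 17, use 1/17
2/1411: ceiling(1411/2) = 706, use 1/706
1/996166: ceiling(996166/1) = 996166, use 1/996166
Result: 5/83 = 1/17 + 1/706 + 1/996166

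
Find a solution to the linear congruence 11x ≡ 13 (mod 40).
x ≡ 23 (mod 40)

gcd(11, 40) = 1, which divides 13, so solutions exist.
Find 11^(-1) mod 40 by the extended Euclidean algorithm:
40 = 3 × 11 + 7  ⟹  7 = (1)·40 + (-3)·11
11 = 1 × 7 + 4  ⟹  4 = (-1)·40 + (4)·11
7 = 1 × 4 + 3  ⟹  3 = (2)·40 + (-7)·11
4 = 1 × 3 + 1  ⟹  1 = (-3)·40 + (11)·11
So (11)·11 ≡ 1 (mod 40), i.e. 11^(-1) ≡ 11 (mod 40).
x ≡ 11 × 13 = 143 ≡ 23 (mod 40).
Check: 11 × 23 = 253 ≡ 13 (mod 40).
Unique solution: x ≡ 23 (mod 40)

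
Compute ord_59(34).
58

59 is prime, so ord(34) divides φ(59) = 58.
Divisors of 58: 1, 2, 29, 58.
Repeated squaring: 34^1 ≡ 34, 34^2 ≡ 35, 34^4 ≡ 45, 34^8 ≡ 19, 34^16 ≡ 7, 34^32 ≡ 49 (mod 59).
Test 34^d mod 59 for each divisor d in increasing order:
34^1 ≡ 34
34^2 ≡ 35
34^29 = 34^16·34^8·34^4·34^1 ≡ 58
34^58 = 34^32·34^16·34^8·34^2 ≡ 1  ← first divisor giving 1
The order is 58.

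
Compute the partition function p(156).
73232243759

p(n) counts ways to write n as a sum of positive integers (order ignored).
Euler's pentagonal recurrence: p(k) = p(k-1) + p(k-2) - p(k-5) - p(k-7) + p(k-12) + p(k-15) - ... (offsets j(3j∓1)/2, signs ++--, p(0)=1, p(<0)=0).
DP table for k = 0..155: p(0)=1, p(1)=1, p(2)=2, p(3)=3, p(4)=5, p(5)=7, p(6)=11, p(7)=15, p(8)=22, p(9)=30, p(10)=42, p(11)=56, p(12)=77, p(13)=101, p(14)=135, p(15)=176, p(16)=231, p(17)=297, p(18)=385, p(19)=490, p(20)=627, p(21)=792, p(22)=1002, p(23)=1255, p(24)=1575, p(25)=1958, p(26)=2436, p(27)=3010, p(28)=3718, p(29)=4565, p(30)=5604, p(31)=6842, p(32)=8349, p(33)=10143, p(34)=12310, p(35)=14883, p(36)=17977, p(37)=21637, p(38)=26015, p(39)=31185, p(40)=37338, p(41)=44583, p(42)=53174, p(43)=63261, p(44)=75175, p(45)=89134, p(46)=105558, p(47)=124754, p(48)=147273, p(49)=173525, p(50)=204226, p(51)=239943, p(52)=281589, p(53)=329931, p(54)=386155, p(55)=451276, p(56)=526823, p(57)=614154, p(58)=715220, p(59)=831820, p(60)=966467, p(61)=1121505, p(62)=1300156, p(63)=1505499, p(64)=1741630, p(65)=2012558, p(66)=2323520, p(67)=2679689, p(68)=3087735, p(69)=3554345, p(70)=4087968, p(71)=4697205, p(72)=5392783, p(73)=6185689, p(74)=7089500, p(75)=8118264, p(76)=9289091, p(77)=10619863, p(78)=12132164, p(79)=13848650, p(80)=15796476, p(81)=18004327, p(82)=20506255, p(83)=23338469, p(84)=26543660, p(85)=30167357, p(86)=34262962, p(87)=38887673, p(88)=44108109, p(89)=49995925, p(90)=56634173, p(91)=64112359, p(92)=72533807, p(93)=82010177, p(94)=92669720, p(95)=104651419, p(96)=118114304, p(97)=133230930, p(98)=150198136, p(99)=169229875, p(100)=190569292, p(101)=214481126, p(102)=241265379, p(103)=271248950, p(104)=304801365, p(105)=342325709, p(106)=384276336, p(107)=431149389, p(108)=483502844, p(109)=541946240, p(110)=607163746, p(111)=679903203, p(112)=761002156, p(113)=851376628, p(114)=952050665, p(115)=1064144451, p(116)=1188908248, p(117)=1327710076, p(118)=1482074143, p(119)=1653668665, p(120)=1844349560, p(121)=2056148051, p(122)=2291320912, p(123)=2552338241, p(124)=2841940500, p(125)=3163127352, p(126)=3519222692, p(127)=3913864295, p(128)=4351078600, p(129)=4835271870, p(130)=5371315400, p(131)=5964539504, p(132)=6620830889, p(133)=7346629512, p(134)=8149040695, p(135)=9035836076, p(136)=10015581680, p(137)=11097645016, p(138)=12292341831, p(139)=13610949895, p(140)=15065878135, p(141)=16670689208, p(142)=18440293320, p(143)=20390982757, p(144)=22540654445, p(145)=24908858009, p(146)=27517052599, p(147)=30388671978, p(148)=33549419497, p(149)=37027355200, p(150)=40853235313, p(151)=45060624582, p(152)=49686288421, p(153)=54770336324, p(154)=60356673280, p(155)=66493182097.
Final step: p(156) = p(155) + p(154) - p(151) - p(149) + p(144) + p(141) - p(134) - p(130) + p(121) + p(116) - p(105) - p(99) + p(86) + p(79) - p(64) - p(56) + p(39) + p(30) - p(11) - p(1)
= 66493182097 + 60356673280 - 45060624582 - 37027355200 + 22540654445 + 16670689208 - 8149040695 - 5371315400 + 2056148051 + 1188908248 - 342325709 - 169229875 + 34262962 + 13848650 - 1741630 - 526823 + 31185 + 5604 - 56 - 1
= 73232243759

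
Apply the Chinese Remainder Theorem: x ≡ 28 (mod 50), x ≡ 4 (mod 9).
328

Using Chinese Remainder Theorem:
M = 50 × 9 = 450
M1 = 9, M2 = 50
y1 = 9^(-1) mod 50 = 39
y2 = 50^(-1) mod 9 = 2
x = (28×9×39 + 4×50×2) mod 450 = 328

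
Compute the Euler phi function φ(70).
24

70 = 2 × 5 × 7
φ(n) = n × ∏(1 - 1/p) for each prime p dividing n
φ(70) = 70 × (1 - 1/2) × (1 - 1/5) × (1 - 1/7) = 24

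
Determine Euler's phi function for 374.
160

374 = 2 × 11 × 17
φ(n) = n × ∏(1 - 1/p) for each prime p dividing n
φ(374) = 374 × (1 - 1/2) × (1 - 1/11) × (1 - 1/17) = 160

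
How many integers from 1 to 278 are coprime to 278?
138

278 = 2 × 139
φ(n) = n × ∏(1 - 1/p) for each prime p dividing n
φ(278) = 278 × (1 - 1/2) × (1 - 1/139) = 138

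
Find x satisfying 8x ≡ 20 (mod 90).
x ≡ 25 (mod 45)

gcd(8, 90) = 2, which divides 20, so solutions exist.
Divide through by 2: 4x ≡ 10 (mod 45).
Find 4^(-1) mod 45 by the extended Euclidean algorithm:
45 = 11 × 4 + 1  ⟹  1 = (1)·45 + (-11)·4
So (-11)·4 ≡ 1 (mod 45), i.e. 4^(-1) ≡ -11 ≡ 34 (mod 45).
x ≡ 34 × 10 = 340 ≡ 25 (mod 45).
Check: 8 × 25 = 200 ≡ 20 (mod 90).
x ≡ 25 (mod 45), giving 2 solutions mod 90.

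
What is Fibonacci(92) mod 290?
79

Matrix identity: Q^n = [[F_(n+1), F_n], [F_n, F_(n-1)]] with Q = [[1,1],[1,0]].
n = 92 = 1011100₂. Square-and-multiply, entries mod 290:
Q^1 = [[1,1],[1,0]]
Q^2 = (Q^1)² = [[2,1],[1,1]]
Q^5 = (Q^2)²·Q = [[8,5],[5,3]]
Q^11 = (Q^5)²·Q = [[144,89],[89,55]]
Q^23 = (Q^11)²·Q = [[258,237],[237,21]]
Q^46 = (Q^23)² = [[63,3],[3,60]]
Q^92 = (Q^46)² = [[208,79],[79,129]]
F_92 mod 290 = Q^92[0][1] = 79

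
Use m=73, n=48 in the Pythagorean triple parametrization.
(3025, 7008, 7633)

Euclid's formula: a = m² - n², b = 2mn, c = m² + n²
m = 73, n = 48
a = 73² - 48² = 5329 - 2304 = 3025
b = 2 × 73 × 48 = 7008
c = 73² + 48² = 5329 + 2304 = 7633
Verification: 3025² + 7008² = 9150625 + 49112064 = 58262689 = 7633² ✓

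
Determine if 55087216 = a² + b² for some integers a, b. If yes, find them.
Not possible

Factorization: 55087216 = 2^4 × 151^3
By Fermat: n is sum of two squares iff every prime p ≡ 3 (mod 4) appears to even power.
Prime(s) ≡ 3 (mod 4) with odd exponent: [(151, 3)]
Therefore 55087216 cannot be expressed as a² + b².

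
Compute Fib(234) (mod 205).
197

Matrix identity: Q^n = [[F_(n+1), F_n], [F_n, F_(n-1)]] with Q = [[1,1],[1,0]].
n = 234 = 11101010₂. Square-and-multiply, entries mod 205:
Q^1 = [[1,1],[1,0]]
Q^3 = (Q^1)²·Q = [[3,2],[2,1]]
Q^7 = (Q^3)²·Q = [[21,13],[13,8]]
Q^14 = (Q^7)² = [[200,172],[172,28]]
Q^29 = (Q^14)²·Q = [[150,89],[89,61]]
Q^58 = (Q^29)² = [[81,124],[124,162]]
Q^117 = (Q^58)²·Q = [[204,2],[2,202]]
Q^234 = (Q^117)² = [[5,197],[197,13]]
F_234 mod 205 = Q^234[0][1] = 197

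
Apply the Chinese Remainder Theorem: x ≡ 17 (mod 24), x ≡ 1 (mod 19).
305

Using Chinese Remainder Theorem:
M = 24 × 19 = 456
M1 = 19, M2 = 24
y1 = 19^(-1) mod 24 = 19
y2 = 24^(-1) mod 19 = 4
x = (17×19×19 + 1×24×4) mod 456 = 305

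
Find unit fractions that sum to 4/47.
1/12 + 1/564

Greedy algorithm:
4/47: ceiling(47/4) = 12, use 1/12
1/564: ceiling(564/1) = 564, use 1/564
Result: 4/47 = 1/12 + 1/564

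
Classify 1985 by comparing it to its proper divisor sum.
deficient

Proper divisors of 1985: sum = 1 + 5 + 397 = 403
Since 403 < 1985, 1985 is deficient.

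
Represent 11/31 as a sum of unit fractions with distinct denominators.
1/3 + 1/47 + 1/4371

Greedy algorithm:
11/31: ceiling(31/11) = 3, use 1/3
2/93: ceiling(93/2) = 47, use 1/47
1/4371: ceiling(4371/1) = 4371, use 1/4371
Result: 11/31 = 1/3 + 1/47 + 1/4371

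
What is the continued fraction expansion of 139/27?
[5; 6, 1, 3]

Euclidean algorithm steps:
139 = 5 × 27 + 4
27 = 6 × 4 + 3
4 = 1 × 3 + 1
3 = 3 × 1 + 0
Continued fraction: [5; 6, 1, 3]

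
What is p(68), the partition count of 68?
3087735

p(n) counts ways to write n as a sum of positive integers (order ignored).
Euler's pentagonal recurrence: p(k) = p(k-1) + p(k-2) - p(k-5) - p(k-7) + p(k-12) + p(k-15) - ... (offsets j(3j∓1)/2, signs ++--, p(0)=1, p(<0)=0).
DP table for k = 0..67: p(0)=1, p(1)=1, p(2)=2, p(3)=3, p(4)=5, p(5)=7, p(6)=11, p(7)=15, p(8)=22, p(9)=30, p(10)=42, p(11)=56, p(12)=77, p(13)=101, p(14)=135, p(15)=176, p(16)=231, p(17)=297, p(18)=385, p(19)=490, p(20)=627, p(21)=792, p(22)=1002, p(23)=1255, p(24)=1575, p(25)=1958, p(26)=2436, p(27)=3010, p(28)=3718, p(29)=4565, p(30)=5604, p(31)=6842, p(32)=8349, p(33)=10143, p(34)=12310, p(35)=14883, p(36)=17977, p(37)=21637, p(38)=26015, p(39)=31185, p(40)=37338, p(41)=44583, p(42)=53174, p(43)=63261, p(44)=75175, p(45)=89134, p(46)=105558, p(47)=124754, p(48)=147273, p(49)=173525, p(50)=204226, p(51)=239943, p(52)=281589, p(53)=329931, p(54)=386155, p(55)=451276, p(56)=526823, p(57)=614154, p(58)=715220, p(59)=831820, p(60)=966467, p(61)=1121505, p(62)=1300156, p(63)=1505499, p(64)=1741630, p(65)=2012558, p(66)=2323520, p(67)=2679689.
Final step: p(68) = p(67) + p(66) - p(63) - p(61) + p(56) + p(53) - p(46) - p(42) + p(33) + p(28) - p(17) - p(11)
= 2679689 + 2323520 - 1505499 - 1121505 + 526823 + 329931 - 105558 - 53174 + 10143 + 3718 - 297 - 56
= 3087735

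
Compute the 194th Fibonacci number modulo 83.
47

Matrix identity: Q^n = [[F_(n+1), F_n], [F_n, F_(n-1)]] with Q = [[1,1],[1,0]].
n = 194 = 11000010₂. Square-and-multiply, entries mod 83:
Q^1 = [[1,1],[1,0]]
Q^3 = (Q^1)²·Q = [[3,2],[2,1]]
Q^6 = (Q^3)² = [[13,8],[8,5]]
Q^12 = (Q^6)² = [[67,61],[61,6]]
Q^24 = (Q^12)² = [[76,54],[54,22]]
Q^48 = (Q^24)² = [[60,63],[63,80]]
Q^97 = (Q^48)²·Q = [[38,16],[16,22]]
Q^194 = (Q^97)² = [[40,47],[47,76]]
F_194 mod 83 = Q^194[0][1] = 47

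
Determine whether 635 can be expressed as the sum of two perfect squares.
Not possible

Factorization: 635 = 5 × 127
By Fermat: n is sum of two squares iff every prime p ≡ 3 (mod 4) appears to even power.
Prime(s) ≡ 3 (mod 4) with odd exponent: [(127, 1)]
Therefore 635 cannot be expressed as a² + b².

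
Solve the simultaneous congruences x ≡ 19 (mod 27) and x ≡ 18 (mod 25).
343

Using Chinese Remainder Theorem:
M = 27 × 25 = 675
M1 = 25, M2 = 27
y1 = 25^(-1) mod 27 = 13
y2 = 27^(-1) mod 25 = 13
x = (19×25×13 + 18×27×13) mod 675 = 343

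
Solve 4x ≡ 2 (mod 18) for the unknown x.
x ≡ 5 (mod 9)

gcd(4, 18) = 2, which divides 2, so solutions exist.
Divide through by 2: 2x ≡ 1 (mod 9).
Find 2^(-1) mod 9 by the extended Euclidean algorithm:
9 = 4 × 2 + 1  ⟹  1 = (1)·9 + (-4)·2
So (-4)·2 ≡ 1 (mod 9), i.e. 2^(-1) ≡ -4 ≡ 5 (mod 9).
x ≡ 5 × 1 = 5 ≡ 5 (mod 9).
Check: 4 × 5 = 20 ≡ 2 (mod 18).
x ≡ 5 (mod 9), giving 2 solutions mod 18.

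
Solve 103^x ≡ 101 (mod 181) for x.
50

Baby-step giant-step with step n = ⌈√181⌉ = 14.
Baby steps 103^j mod 181 (j:value) for j=0..13: 0:1, 1:103, 2:111, 3:30, 4:13, 5:72, 6:176, 7:28, 8:169, 9:31, 10:116, 11:2, 12:25, 13:41.
Giant-step multiplier: 103^(-14) ≡ 103^(180-14) = 103^166 ≡ 178 (mod 181).
Giant steps γ_i = 101·178^i mod 181: γ_0=101, γ_1=59, γ_2=4, γ_3=169 (in table at j=8).
x = i·n + j = 3·14 + 8 = 50.
Check: 103^50 ≡ 101 (mod 181).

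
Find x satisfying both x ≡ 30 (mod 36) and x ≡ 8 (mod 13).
138

Using Chinese Remainder Theorem:
M = 36 × 13 = 468
M1 = 13, M2 = 36
y1 = 13^(-1) mod 36 = 25
y2 = 36^(-1) mod 13 = 4
x = (30×13×25 + 8×36×4) mod 468 = 138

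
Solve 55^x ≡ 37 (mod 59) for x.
13

Baby-step giant-step with step n = ⌈√59⌉ = 8.
Baby steps 55^j mod 59 (j:value) for j=0..7: 0:1, 1:55, 2:16, 3:54, 4:20, 5:38, 6:25, 7:18.
Giant-step multiplier: 55^(-8) ≡ 55^(58-8) = 55^50 ≡ 9 (mod 59).
Giant steps γ_i = 37·9^i mod 59: γ_0=37, γ_1=38 (in table at j=5).
x = i·n + j = 1·8 + 5 = 13.
Check: 55^13 ≡ 37 (mod 59).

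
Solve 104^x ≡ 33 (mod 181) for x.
74

Baby-step giant-step with step n = ⌈√181⌉ = 14.
Baby steps 104^j mod 181 (j:value) for j=0..13: 0:1, 1:104, 2:137, 3:130, 4:126, 5:72, 6:67, 7:90, 8:129, 9:22, 10:116, 11:118, 12:145, 13:57.
Giant-step multiplier: 104^(-14) ≡ 104^(180-14) = 104^166 ≡ 4 (mod 181).
Giant steps γ_i = 33·4^i mod 181: γ_0=33, γ_1=132, γ_2=166, γ_3=121, γ_4=122, γ_5=126 (in table at j=4).
x = i·n + j = 5·14 + 4 = 74.
Check: 104^74 ≡ 33 (mod 181).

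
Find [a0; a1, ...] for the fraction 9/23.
[0; 2, 1, 1, 4]

Euclidean algorithm steps:
9 = 0 × 23 + 9
23 = 2 × 9 + 5
9 = 1 × 5 + 4
5 = 1 × 4 + 1
4 = 4 × 1 + 0
Continued fraction: [0; 2, 1, 1, 4]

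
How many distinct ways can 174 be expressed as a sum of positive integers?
397125074750

p(n) counts ways to write n as a sum of positive integers (order ignored).
Euler's pentagonal recurrence: p(k) = p(k-1) + p(k-2) - p(k-5) - p(k-7) + p(k-12) + p(k-15) - ... (offsets j(3j∓1)/2, signs ++--, p(0)=1, p(<0)=0).
DP table for k = 0..173: p(0)=1, p(1)=1, p(2)=2, p(3)=3, p(4)=5, p(5)=7, p(6)=11, p(7)=15, p(8)=22, p(9)=30, p(10)=42, p(11)=56, p(12)=77, p(13)=101, p(14)=135, p(15)=176, p(16)=231, p(17)=297, p(18)=385, p(19)=490, p(20)=627, p(21)=792, p(22)=1002, p(23)=1255, p(24)=1575, p(25)=1958, p(26)=2436, p(27)=3010, p(28)=3718, p(29)=4565, p(30)=5604, p(31)=6842, p(32)=8349, p(33)=10143, p(34)=12310, p(35)=14883, p(36)=17977, p(37)=21637, p(38)=26015, p(39)=31185, p(40)=37338, p(41)=44583, p(42)=53174, p(43)=63261, p(44)=75175, p(45)=89134, p(46)=105558, p(47)=124754, p(48)=147273, p(49)=173525, p(50)=204226, p(51)=239943, p(52)=281589, p(53)=329931, p(54)=386155, p(55)=451276, p(56)=526823, p(57)=614154, p(58)=715220, p(59)=831820, p(60)=966467, p(61)=1121505, p(62)=1300156, p(63)=1505499, p(64)=1741630, p(65)=2012558, p(66)=2323520, p(67)=2679689, p(68)=3087735, p(69)=3554345, p(70)=4087968, p(71)=4697205, p(72)=5392783, p(73)=6185689, p(74)=7089500, p(75)=8118264, p(76)=9289091, p(77)=10619863, p(78)=12132164, p(79)=13848650, p(80)=15796476, p(81)=18004327, p(82)=20506255, p(83)=23338469, p(84)=26543660, p(85)=30167357, p(86)=34262962, p(87)=38887673, p(88)=44108109, p(89)=49995925, p(90)=56634173, p(91)=64112359, p(92)=72533807, p(93)=82010177, p(94)=92669720, p(95)=104651419, p(96)=118114304, p(97)=133230930, p(98)=150198136, p(99)=169229875, p(100)=190569292, p(101)=214481126, p(102)=241265379, p(103)=271248950, p(104)=304801365, p(105)=342325709, p(106)=384276336, p(107)=431149389, p(108)=483502844, p(109)=541946240, p(110)=607163746, p(111)=679903203, p(112)=761002156, p(113)=851376628, p(114)=952050665, p(115)=1064144451, p(116)=1188908248, p(117)=1327710076, p(118)=1482074143, p(119)=1653668665, p(120)=1844349560, p(121)=2056148051, p(122)=2291320912, p(123)=2552338241, p(124)=2841940500, p(125)=3163127352, p(126)=3519222692, p(127)=3913864295, p(128)=4351078600, p(129)=4835271870, p(130)=5371315400, p(131)=5964539504, p(132)=6620830889, p(133)=7346629512, p(134)=8149040695, p(135)=9035836076, p(136)=10015581680, p(137)=11097645016, p(138)=12292341831, p(139)=13610949895, p(140)=15065878135, p(141)=16670689208, p(142)=18440293320, p(143)=20390982757, p(144)=22540654445, p(145)=24908858009, p(146)=27517052599, p(147)=30388671978, p(148)=33549419497, p(149)=37027355200, p(150)=40853235313, p(151)=45060624582, p(152)=49686288421, p(153)=54770336324, p(154)=60356673280, p(155)=66493182097, p(156)=73232243759, p(157)=80630964769, p(158)=88751778802, p(159)=97662728555, p(160)=107438159466, p(161)=118159068427, p(162)=129913904637, p(163)=142798995930, p(164)=156919475295, p(165)=172389800255, p(166)=189334822579, p(167)=207890420102, p(168)=228204732751, p(169)=250438925115, p(170)=274768617130, p(171)=301384802048, p(172)=330495499613, p(173)=362326859895.
Final step: p(174) = p(173) + p(172) - p(169) - p(167) + p(162) + p(159) - p(152) - p(148) + p(139) + p(134) - p(123) - p(117) + p(104) + p(97) - p(82) - p(74) + p(57) + p(48) - p(29) - p(19)
= 362326859895 + 330495499613 - 250438925115 - 207890420102 + 129913904637 + 97662728555 - 49686288421 - 33549419497 + 13610949895 + 8149040695 - 2552338241 - 1327710076 + 304801365 + 133230930 - 20506255 - 7089500 + 614154 + 147273 - 4565 - 490
= 397125074750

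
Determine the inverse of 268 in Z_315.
67

gcd(268, 315) = 1, so the inverse exists.
Extended Euclidean algorithm on (315, 268):
315 = 1 × 268 + 47  ⟹  47 = (1)·315 + (-1)·268
268 = 5 × 47 + 33  ⟹  33 = (-5)·315 + (6)·268
47 = 1 × 33 + 14  ⟹  14 = (6)·315 + (-7)·268
33 = 2 × 14 + 5  ⟹  5 = (-17)·315 + (20)·268
14 = 2 × 5 + 4  ⟹  4 = (40)·315 + (-47)·268
5 = 1 × 4 + 1  ⟹  1 = (-57)·315 + (67)·268
So (67)·268 ≡ 1 (mod 315), i.e. 268^(-1) ≡ 67 (mod 315).
Check: 268 × 67 = 17956 ≡ 1 (mod 315)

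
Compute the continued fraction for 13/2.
[6; 2]

Euclidean algorithm steps:
13 = 6 × 2 + 1
2 = 2 × 1 + 0
Continued fraction: [6; 2]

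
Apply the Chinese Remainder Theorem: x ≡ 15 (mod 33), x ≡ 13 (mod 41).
1038

Using Chinese Remainder Theorem:
M = 33 × 41 = 1353
M1 = 41, M2 = 33
y1 = 41^(-1) mod 33 = 29
y2 = 33^(-1) mod 41 = 5
x = (15×41×29 + 13×33×5) mod 1353 = 1038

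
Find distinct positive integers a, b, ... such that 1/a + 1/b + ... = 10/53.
1/6 + 1/46 + 1/3657

Greedy algorithm:
10/53: ceiling(53/10) = 6, use 1/6
7/318: ceiling(318/7) = 46, use 1/46
1/3657: ceiling(3657/1) = 3657, use 1/3657
Result: 10/53 = 1/6 + 1/46 + 1/3657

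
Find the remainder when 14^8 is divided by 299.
105

Repeated squaring. Binary of 8 = 1000.
14^1 ≡ 14 (mod 299); 14^2 ≡ 196 (mod 299); 14^4 ≡ 144 (mod 299); 14^8 ≡ 105 (mod 299)
14^8 = 14^8 ≡ 105 (mod 299)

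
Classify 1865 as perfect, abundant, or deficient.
deficient

Proper divisors of 1865: sum = 1 + 5 + 373 = 379
Since 379 < 1865, 1865 is deficient.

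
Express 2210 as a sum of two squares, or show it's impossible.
1² + 47² (a=1, b=47)

Factorization: 2210 = 2 × 5 × 13 × 17
By Fermat: n is sum of two squares iff every prime p ≡ 3 (mod 4) appears to even power.
All primes ≡ 3 (mod 4) appear to even power.
Search a = 0, 1, 2, … for 2210 - a² a perfect square: first hit at a = 1: 2210 - 1 = 2209 = 47².
2210 = 1² + 47² = 1 + 2209 ✓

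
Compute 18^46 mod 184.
48

Repeated squaring. Binary of 46 = 101110.
18^1 ≡ 18 (mod 184); 18^2 ≡ 140 (mod 184); 18^4 ≡ 96 (mod 184); 18^8 ≡ 16 (mod 184); 18^16 ≡ 72 (mod 184); 18^32 ≡ 32 (mod 184)
18^46 = 18^2 × 18^4 × 18^8 × 18^32 ≡ 48 (mod 184)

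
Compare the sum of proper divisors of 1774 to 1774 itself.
deficient

Proper divisors of 1774: sum = 1 + 2 + 887 = 890
Since 890 < 1774, 1774 is deficient.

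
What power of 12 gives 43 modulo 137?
37

Baby-step giant-step with step n = ⌈√137⌉ = 12.
Baby steps 12^j mod 137 (j:value) for j=0..11: 0:1, 1:12, 2:7, 3:84, 4:49, 5:40, 6:69, 7:6, 8:72, 9:42, 10:93, 11:20.
Giant-step multiplier: 12^(-12) ≡ 12^(136-12) = 12^124 ≡ 4 (mod 137).
Giant steps γ_i = 43·4^i mod 137: γ_0=43, γ_1=35, γ_2=3, γ_3=12 (in table at j=1).
x = i·n + j = 3·12 + 1 = 37.
Check: 12^37 ≡ 43 (mod 137).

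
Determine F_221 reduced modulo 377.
2

Matrix identity: Q^n = [[F_(n+1), F_n], [F_n, F_(n-1)]] with Q = [[1,1],[1,0]].
n = 221 = 11011101₂. Square-and-multiply, entries mod 377:
Q^1 = [[1,1],[1,0]]
Q^3 = (Q^1)²·Q = [[3,2],[2,1]]
Q^6 = (Q^3)² = [[13,8],[8,5]]
Q^13 = (Q^6)²·Q = [[0,233],[233,144]]
Q^27 = (Q^13)²·Q = [[0,1],[1,376]]
Q^55 = (Q^27)²·Q = [[0,1],[1,376]]
Q^110 = (Q^55)² = [[1,376],[376,2]]
Q^221 = (Q^110)²·Q = [[376,2],[2,374]]
F_221 mod 377 = Q^221[0][1] = 2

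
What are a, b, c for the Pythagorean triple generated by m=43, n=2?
(1845, 172, 1853)

Euclid's formula: a = m² - n², b = 2mn, c = m² + n²
m = 43, n = 2
a = 43² - 2² = 1849 - 4 = 1845
b = 2 × 43 × 2 = 172
c = 43² + 2² = 1849 + 4 = 1853
Verification: 1845² + 172² = 3404025 + 29584 = 3433609 = 1853² ✓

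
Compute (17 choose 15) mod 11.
4

Using Lucas' theorem:
Write n=17 and k=15 in base 11:
n in base 11: [1, 6]
k in base 11: [1, 4]
C(17,15) mod 11 = ∏ C(n_i, k_i) mod 11
Digit binomials (mod 11): C(1,1) = 1; C(6,4) = 15 ≡ 4
Product: 1 × 4 = 4 ≡ 4 (mod 11)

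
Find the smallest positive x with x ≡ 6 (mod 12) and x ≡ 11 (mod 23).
126

Using Chinese Remainder Theorem:
M = 12 × 23 = 276
M1 = 23, M2 = 12
y1 = 23^(-1) mod 12 = 11
y2 = 12^(-1) mod 23 = 2
x = (6×23×11 + 11×12×2) mod 276 = 126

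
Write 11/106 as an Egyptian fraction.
1/10 + 1/265

Greedy algorithm:
11/106: ceiling(106/11) = 10, use 1/10
1/265: ceiling(265/1) = 265, use 1/265
Result: 11/106 = 1/10 + 1/265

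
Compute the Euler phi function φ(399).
216

399 = 3 × 7 × 19
φ(n) = n × ∏(1 - 1/p) for each prime p dividing n
φ(399) = 399 × (1 - 1/3) × (1 - 1/7) × (1 - 1/19) = 216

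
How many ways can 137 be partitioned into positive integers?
11097645016

p(n) counts ways to write n as a sum of positive integers (order ignored).
Euler's pentagonal recurrence: p(k) = p(k-1) + p(k-2) - p(k-5) - p(k-7) + p(k-12) + p(k-15) - ... (offsets j(3j∓1)/2, signs ++--, p(0)=1, p(<0)=0).
DP table for k = 0..136: p(0)=1, p(1)=1, p(2)=2, p(3)=3, p(4)=5, p(5)=7, p(6)=11, p(7)=15, p(8)=22, p(9)=30, p(10)=42, p(11)=56, p(12)=77, p(13)=101, p(14)=135, p(15)=176, p(16)=231, p(17)=297, p(18)=385, p(19)=490, p(20)=627, p(21)=792, p(22)=1002, p(23)=1255, p(24)=1575, p(25)=1958, p(26)=2436, p(27)=3010, p(28)=3718, p(29)=4565, p(30)=5604, p(31)=6842, p(32)=8349, p(33)=10143, p(34)=12310, p(35)=14883, p(36)=17977, p(37)=21637, p(38)=26015, p(39)=31185, p(40)=37338, p(41)=44583, p(42)=53174, p(43)=63261, p(44)=75175, p(45)=89134, p(46)=105558, p(47)=124754, p(48)=147273, p(49)=173525, p(50)=204226, p(51)=239943, p(52)=281589, p(53)=329931, p(54)=386155, p(55)=451276, p(56)=526823, p(57)=614154, p(58)=715220, p(59)=831820, p(60)=966467, p(61)=1121505, p(62)=1300156, p(63)=1505499, p(64)=1741630, p(65)=2012558, p(66)=2323520, p(67)=2679689, p(68)=3087735, p(69)=3554345, p(70)=4087968, p(71)=4697205, p(72)=5392783, p(73)=6185689, p(74)=7089500, p(75)=8118264, p(76)=9289091, p(77)=10619863, p(78)=12132164, p(79)=13848650, p(80)=15796476, p(81)=18004327, p(82)=20506255, p(83)=23338469, p(84)=26543660, p(85)=30167357, p(86)=34262962, p(87)=38887673, p(88)=44108109, p(89)=49995925, p(90)=56634173, p(91)=64112359, p(92)=72533807, p(93)=82010177, p(94)=92669720, p(95)=104651419, p(96)=118114304, p(97)=133230930, p(98)=150198136, p(99)=169229875, p(100)=190569292, p(101)=214481126, p(102)=241265379, p(103)=271248950, p(104)=304801365, p(105)=342325709, p(106)=384276336, p(107)=431149389, p(108)=483502844, p(109)=541946240, p(110)=607163746, p(111)=679903203, p(112)=761002156, p(113)=851376628, p(114)=952050665, p(115)=1064144451, p(116)=1188908248, p(117)=1327710076, p(118)=1482074143, p(119)=1653668665, p(120)=1844349560, p(121)=2056148051, p(122)=2291320912, p(123)=2552338241, p(124)=2841940500, p(125)=3163127352, p(126)=3519222692, p(127)=3913864295, p(128)=4351078600, p(129)=4835271870, p(130)=5371315400, p(131)=5964539504, p(132)=6620830889, p(133)=7346629512, p(134)=8149040695, p(135)=9035836076, p(136)=10015581680.
Final step: p(137) = p(136) + p(135) - p(132) - p(130) + p(125) + p(122) - p(115) - p(111) + p(102) + p(97) - p(86) - p(80) + p(67) + p(60) - p(45) - p(37) + p(20) + p(11)
= 10015581680 + 9035836076 - 6620830889 - 5371315400 + 3163127352 + 2291320912 - 1064144451 - 679903203 + 241265379 + 133230930 - 34262962 - 15796476 + 2679689 + 966467 - 89134 - 21637 + 627 + 56
= 11097645016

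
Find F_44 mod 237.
123

Matrix identity: Q^n = [[F_(n+1), F_n], [F_n, F_(n-1)]] with Q = [[1,1],[1,0]].
n = 44 = 101100₂. Square-and-multiply, entries mod 237:
Q^1 = [[1,1],[1,0]]
Q^2 = (Q^1)² = [[2,1],[1,1]]
Q^5 = (Q^2)²·Q = [[8,5],[5,3]]
Q^11 = (Q^5)²·Q = [[144,89],[89,55]]
Q^22 = (Q^11)² = [[217,173],[173,44]]
Q^44 = (Q^22)² = [[230,123],[123,107]]
F_44 mod 237 = Q^44[0][1] = 123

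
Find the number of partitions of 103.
271248950

p(n) counts ways to write n as a sum of positive integers (order ignored).
Euler's pentagonal recurrence: p(k) = p(k-1) + p(k-2) - p(k-5) - p(k-7) + p(k-12) + p(k-15) - ... (offsets j(3j∓1)/2, signs ++--, p(0)=1, p(<0)=0).
DP table for k = 0..102: p(0)=1, p(1)=1, p(2)=2, p(3)=3, p(4)=5, p(5)=7, p(6)=11, p(7)=15, p(8)=22, p(9)=30, p(10)=42, p(11)=56, p(12)=77, p(13)=101, p(14)=135, p(15)=176, p(16)=231, p(17)=297, p(18)=385, p(19)=490, p(20)=627, p(21)=792, p(22)=1002, p(23)=1255, p(24)=1575, p(25)=1958, p(26)=2436, p(27)=3010, p(28)=3718, p(29)=4565, p(30)=5604, p(31)=6842, p(32)=8349, p(33)=10143, p(34)=12310, p(35)=14883, p(36)=17977, p(37)=21637, p(38)=26015, p(39)=31185, p(40)=37338, p(41)=44583, p(42)=53174, p(43)=63261, p(44)=75175, p(45)=89134, p(46)=105558, p(47)=124754, p(48)=147273, p(49)=173525, p(50)=204226, p(51)=239943, p(52)=281589, p(53)=329931, p(54)=386155, p(55)=451276, p(56)=526823, p(57)=614154, p(58)=715220, p(59)=831820, p(60)=966467, p(61)=1121505, p(62)=1300156, p(63)=1505499, p(64)=1741630, p(65)=2012558, p(66)=2323520, p(67)=2679689, p(68)=3087735, p(69)=3554345, p(70)=4087968, p(71)=4697205, p(72)=5392783, p(73)=6185689, p(74)=7089500, p(75)=8118264, p(76)=9289091, p(77)=10619863, p(78)=12132164, p(79)=13848650, p(80)=15796476, p(81)=18004327, p(82)=20506255, p(83)=23338469, p(84)=26543660, p(85)=30167357, p(86)=34262962, p(87)=38887673, p(88)=44108109, p(89)=49995925, p(90)=56634173, p(91)=64112359, p(92)=72533807, p(93)=82010177, p(94)=92669720, p(95)=104651419, p(96)=118114304, p(97)=133230930, p(98)=150198136, p(99)=169229875, p(100)=190569292, p(101)=214481126, p(102)=241265379.
Final step: p(103) = p(102) + p(101) - p(98) - p(96) + p(91) + p(88) - p(81) - p(77) + p(68) + p(63) - p(52) - p(46) + p(33) + p(26) - p(11) - p(3)
= 241265379 + 214481126 - 150198136 - 118114304 + 64112359 + 44108109 - 18004327 - 10619863 + 3087735 + 1505499 - 281589 - 105558 + 10143 + 2436 - 56 - 3
= 271248950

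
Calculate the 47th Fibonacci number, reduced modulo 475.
298

Matrix identity: Q^n = [[F_(n+1), F_n], [F_n, F_(n-1)]] with Q = [[1,1],[1,0]].
n = 47 = 101111₂. Square-and-multiply, entries mod 475:
Q^1 = [[1,1],[1,0]]
Q^2 = (Q^1)² = [[2,1],[1,1]]
Q^5 = (Q^2)²·Q = [[8,5],[5,3]]
Q^11 = (Q^5)²·Q = [[144,89],[89,55]]
Q^23 = (Q^11)²·Q = [[293,157],[157,136]]
Q^47 = (Q^23)²·Q = [[201,298],[298,378]]
F_47 mod 475 = Q^47[0][1] = 298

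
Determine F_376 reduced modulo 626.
65

Matrix identity: Q^n = [[F_(n+1), F_n], [F_n, F_(n-1)]] with Q = [[1,1],[1,0]].
n = 376 = 101111000₂. Square-and-multiply, entries mod 626:
Q^1 = [[1,1],[1,0]]
Q^2 = (Q^1)² = [[2,1],[1,1]]
Q^5 = (Q^2)²·Q = [[8,5],[5,3]]
Q^11 = (Q^5)²·Q = [[144,89],[89,55]]
Q^23 = (Q^11)²·Q = [[44,487],[487,183]]
Q^47 = (Q^23)²·Q = [[346,599],[599,373]]
Q^94 = (Q^47)² = [[253,619],[619,260]]
Q^188 = (Q^94)² = [[206,165],[165,41]]
Q^376 = (Q^188)² = [[175,65],[65,110]]
F_376 mod 626 = Q^376[0][1] = 65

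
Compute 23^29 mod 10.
3

Repeated squaring. Binary of 29 = 11101.
23^1 ≡ 3 (mod 10); 23^2 ≡ 9 (mod 10); 23^4 ≡ 1 (mod 10); 23^8 ≡ 1 (mod 10); 23^16 ≡ 1 (mod 10)
23^29 = 23^1 × 23^4 × 23^8 × 23^16 ≡ 3 (mod 10)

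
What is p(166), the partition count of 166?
189334822579

p(n) counts ways to write n as a sum of positive integers (order ignored).
Euler's pentagonal recurrence: p(k) = p(k-1) + p(k-2) - p(k-5) - p(k-7) + p(k-12) + p(k-15) - ... (offsets j(3j∓1)/2, signs ++--, p(0)=1, p(<0)=0).
DP table for k = 0..165: p(0)=1, p(1)=1, p(2)=2, p(3)=3, p(4)=5, p(5)=7, p(6)=11, p(7)=15, p(8)=22, p(9)=30, p(10)=42, p(11)=56, p(12)=77, p(13)=101, p(14)=135, p(15)=176, p(16)=231, p(17)=297, p(18)=385, p(19)=490, p(20)=627, p(21)=792, p(22)=1002, p(23)=1255, p(24)=1575, p(25)=1958, p(26)=2436, p(27)=3010, p(28)=3718, p(29)=4565, p(30)=5604, p(31)=6842, p(32)=8349, p(33)=10143, p(34)=12310, p(35)=14883, p(36)=17977, p(37)=21637, p(38)=26015, p(39)=31185, p(40)=37338, p(41)=44583, p(42)=53174, p(43)=63261, p(44)=75175, p(45)=89134, p(46)=105558, p(47)=124754, p(48)=147273, p(49)=173525, p(50)=204226, p(51)=239943, p(52)=281589, p(53)=329931, p(54)=386155, p(55)=451276, p(56)=526823, p(57)=614154, p(58)=715220, p(59)=831820, p(60)=966467, p(61)=1121505, p(62)=1300156, p(63)=1505499, p(64)=1741630, p(65)=2012558, p(66)=2323520, p(67)=2679689, p(68)=3087735, p(69)=3554345, p(70)=4087968, p(71)=4697205, p(72)=5392783, p(73)=6185689, p(74)=7089500, p(75)=8118264, p(76)=9289091, p(77)=10619863, p(78)=12132164, p(79)=13848650, p(80)=15796476, p(81)=18004327, p(82)=20506255, p(83)=23338469, p(84)=26543660, p(85)=30167357, p(86)=34262962, p(87)=38887673, p(88)=44108109, p(89)=49995925, p(90)=56634173, p(91)=64112359, p(92)=72533807, p(93)=82010177, p(94)=92669720, p(95)=104651419, p(96)=118114304, p(97)=133230930, p(98)=150198136, p(99)=169229875, p(100)=190569292, p(101)=214481126, p(102)=241265379, p(103)=271248950, p(104)=304801365, p(105)=342325709, p(106)=384276336, p(107)=431149389, p(108)=483502844, p(109)=541946240, p(110)=607163746, p(111)=679903203, p(112)=761002156, p(113)=851376628, p(114)=952050665, p(115)=1064144451, p(116)=1188908248, p(117)=1327710076, p(118)=1482074143, p(119)=1653668665, p(120)=1844349560, p(121)=2056148051, p(122)=2291320912, p(123)=2552338241, p(124)=2841940500, p(125)=3163127352, p(126)=3519222692, p(127)=3913864295, p(128)=4351078600, p(129)=4835271870, p(130)=5371315400, p(131)=5964539504, p(132)=6620830889, p(133)=7346629512, p(134)=8149040695, p(135)=9035836076, p(136)=10015581680, p(137)=11097645016, p(138)=12292341831, p(139)=13610949895, p(140)=15065878135, p(141)=16670689208, p(142)=18440293320, p(143)=20390982757, p(144)=22540654445, p(145)=24908858009, p(146)=27517052599, p(147)=30388671978, p(148)=33549419497, p(149)=37027355200, p(150)=40853235313, p(151)=45060624582, p(152)=49686288421, p(153)=54770336324, p(154)=60356673280, p(155)=66493182097, p(156)=73232243759, p(157)=80630964769, p(158)=88751778802, p(159)=97662728555, p(160)=107438159466, p(161)=118159068427, p(162)=129913904637, p(163)=142798995930, p(164)=156919475295, p(165)=172389800255.
Final step: p(166) = p(165) + p(164) - p(161) - p(159) + p(154) + p(151) - p(144) - p(140) + p(131) + p(126) - p(115) - p(109) + p(96) + p(89) - p(74) - p(66) + p(49) + p(40) - p(21) - p(11)
= 172389800255 + 156919475295 - 118159068427 - 97662728555 + 60356673280 + 45060624582 - 22540654445 - 15065878135 + 5964539504 + 3519222692 - 1064144451 - 541946240 + 118114304 + 49995925 - 7089500 - 2323520 + 173525 + 37338 - 792 - 56
= 189334822579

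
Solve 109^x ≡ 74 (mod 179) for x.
78

Baby-step giant-step with step n = ⌈√179⌉ = 14.
Baby steps 109^j mod 179 (j:value) for j=0..13: 0:1, 1:109, 2:67, 3:143, 4:14, 5:94, 6:43, 7:33, 8:17, 9:63, 10:65, 11:104, 12:59, 13:166.
Giant-step multiplier: 109^(-14) ≡ 109^(178-14) = 109^164 ≡ 12 (mod 179).
Giant steps γ_i = 74·12^i mod 179: γ_0=74, γ_1=172, γ_2=95, γ_3=66, γ_4=76, γ_5=17 (in table at j=8).
x = i·n + j = 5·14 + 8 = 78.
Check: 109^78 ≡ 74 (mod 179).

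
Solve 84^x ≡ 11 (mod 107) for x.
26

Baby-step giant-step with step n = ⌈√107⌉ = 11.
Baby steps 84^j mod 107 (j:value) for j=0..10: 0:1, 1:84, 2:101, 3:31, 4:36, 5:28, 6:105, 7:46, 8:12, 9:45, 10:35.
Giant-step multiplier: 84^(-11) ≡ 84^(106-11) = 84^95 ≡ 21 (mod 107).
Giant steps γ_i = 11·21^i mod 107: γ_0=11, γ_1=17, γ_2=36 (in table at j=4).
x = i·n + j = 2·11 + 4 = 26.
Check: 84^26 ≡ 11 (mod 107).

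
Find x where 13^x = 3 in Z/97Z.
22

Baby-step giant-step with step n = ⌈√97⌉ = 10.
Baby steps 13^j mod 97 (j:value) for j=0..9: 0:1, 1:13, 2:72, 3:63, 4:43, 5:74, 6:89, 7:90, 8:6, 9:78.
Giant-step multiplier: 13^(-10) ≡ 13^(96-10) = 13^86 ≡ 86 (mod 97).
Giant steps γ_i = 3·86^i mod 97: γ_0=3, γ_1=64, γ_2=72 (in table at j=2).
x = i·n + j = 2·10 + 2 = 22.
Check: 13^22 ≡ 3 (mod 97).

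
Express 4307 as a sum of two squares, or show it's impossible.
Not possible

Factorization: 4307 = 59 × 73
By Fermat: n is sum of two squares iff every prime p ≡ 3 (mod 4) appears to even power.
Prime(s) ≡ 3 (mod 4) with odd exponent: [(59, 1)]
Therefore 4307 cannot be expressed as a² + b².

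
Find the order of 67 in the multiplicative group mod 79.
13

79 is prime, so ord(67) divides φ(79) = 78.
Divisors of 78: 1, 2, 3, 6, 13, 26, 39, 78.
Repeated squaring: 67^1 ≡ 67, 67^2 ≡ 65, 67^4 ≡ 38, 67^8 ≡ 22, 67^16 ≡ 10, 67^32 ≡ 21, 67^64 ≡ 46 (mod 79).
Test 67^d mod 79 for each divisor d in increasing order:
67^1 ≡ 67
67^2 ≡ 65
67^3 = 67^2·67^1 ≡ 10
67^6 = 67^4·67^2 ≡ 21
67^13 = 67^8·67^4·67^1 ≡ 1  ← first divisor giving 1
The order is 13.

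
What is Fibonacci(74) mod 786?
271

Matrix identity: Q^n = [[F_(n+1), F_n], [F_n, F_(n-1)]] with Q = [[1,1],[1,0]].
n = 74 = 1001010₂. Square-and-multiply, entries mod 786:
Q^1 = [[1,1],[1,0]]
Q^2 = (Q^1)² = [[2,1],[1,1]]
Q^4 = (Q^2)² = [[5,3],[3,2]]
Q^9 = (Q^4)²·Q = [[55,34],[34,21]]
Q^18 = (Q^9)² = [[251,226],[226,25]]
Q^37 = (Q^18)²·Q = [[389,107],[107,282]]
Q^74 = (Q^37)² = [[68,271],[271,583]]
F_74 mod 786 = Q^74[0][1] = 271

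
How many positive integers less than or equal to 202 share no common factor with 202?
100

202 = 2 × 101
φ(n) = n × ∏(1 - 1/p) for each prime p dividing n
φ(202) = 202 × (1 - 1/2) × (1 - 1/101) = 100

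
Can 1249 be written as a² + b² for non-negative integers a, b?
15² + 32² (a=15, b=32)

Factorization: 1249 = 1249
By Fermat: n is sum of two squares iff every prime p ≡ 3 (mod 4) appears to even power.
All primes ≡ 3 (mod 4) appear to even power.
Search a = 0, 1, 2, … for 1249 - a² a perfect square: first hit at a = 15: 1249 - 225 = 1024 = 32².
1249 = 15² + 32² = 225 + 1024 ✓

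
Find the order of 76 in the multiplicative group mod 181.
180

181 is prime, so ord(76) divides φ(181) = 180.
Divisors of 180: 1, 2, 3, 4, 5, 6, 9, 10, 12, 15, 18, 20, 30, 36, 45, 60, 90, 180.
Repeated squaring: 76^1 ≡ 76, 76^2 ≡ 165, 76^4 ≡ 75, 76^8 ≡ 14, 76^16 ≡ 15, 76^32 ≡ 44, 76^64 ≡ 126, 76^128 ≡ 129 (mod 181).
Test 76^d mod 181 for each divisor d in increasing order:
76^1 ≡ 76
76^2 ≡ 165
76^3 = 76^2·76^1 ≡ 51
76^4 ≡ 75
76^5 = 76^4·76^1 ≡ 89
76^6 = 76^4·76^2 ≡ 67
76^9 = 76^8·76^1 ≡ 159
76^10 = 76^8·76^2 ≡ 138
76^12 = 76^8·76^4 ≡ 145
76^15 = 76^8·76^4·76^2·76^1 ≡ 155
76^18 = 76^16·76^2 ≡ 122
76^20 = 76^16·76^4 ≡ 39
76^30 = 76^16·76^8·76^4·76^2 ≡ 133
76^36 = 76^32·76^4 ≡ 42
76^45 = 76^32·76^8·76^4·76^1 ≡ 162
76^60 = 76^32·76^16·76^8·76^4 ≡ 132
76^90 = 76^64·76^16·76^8·76^2 ≡ 180
76^180 = 76^128·76^32·76^16·76^4 ≡ 1  ← first divisor giving 1
The order is 180.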